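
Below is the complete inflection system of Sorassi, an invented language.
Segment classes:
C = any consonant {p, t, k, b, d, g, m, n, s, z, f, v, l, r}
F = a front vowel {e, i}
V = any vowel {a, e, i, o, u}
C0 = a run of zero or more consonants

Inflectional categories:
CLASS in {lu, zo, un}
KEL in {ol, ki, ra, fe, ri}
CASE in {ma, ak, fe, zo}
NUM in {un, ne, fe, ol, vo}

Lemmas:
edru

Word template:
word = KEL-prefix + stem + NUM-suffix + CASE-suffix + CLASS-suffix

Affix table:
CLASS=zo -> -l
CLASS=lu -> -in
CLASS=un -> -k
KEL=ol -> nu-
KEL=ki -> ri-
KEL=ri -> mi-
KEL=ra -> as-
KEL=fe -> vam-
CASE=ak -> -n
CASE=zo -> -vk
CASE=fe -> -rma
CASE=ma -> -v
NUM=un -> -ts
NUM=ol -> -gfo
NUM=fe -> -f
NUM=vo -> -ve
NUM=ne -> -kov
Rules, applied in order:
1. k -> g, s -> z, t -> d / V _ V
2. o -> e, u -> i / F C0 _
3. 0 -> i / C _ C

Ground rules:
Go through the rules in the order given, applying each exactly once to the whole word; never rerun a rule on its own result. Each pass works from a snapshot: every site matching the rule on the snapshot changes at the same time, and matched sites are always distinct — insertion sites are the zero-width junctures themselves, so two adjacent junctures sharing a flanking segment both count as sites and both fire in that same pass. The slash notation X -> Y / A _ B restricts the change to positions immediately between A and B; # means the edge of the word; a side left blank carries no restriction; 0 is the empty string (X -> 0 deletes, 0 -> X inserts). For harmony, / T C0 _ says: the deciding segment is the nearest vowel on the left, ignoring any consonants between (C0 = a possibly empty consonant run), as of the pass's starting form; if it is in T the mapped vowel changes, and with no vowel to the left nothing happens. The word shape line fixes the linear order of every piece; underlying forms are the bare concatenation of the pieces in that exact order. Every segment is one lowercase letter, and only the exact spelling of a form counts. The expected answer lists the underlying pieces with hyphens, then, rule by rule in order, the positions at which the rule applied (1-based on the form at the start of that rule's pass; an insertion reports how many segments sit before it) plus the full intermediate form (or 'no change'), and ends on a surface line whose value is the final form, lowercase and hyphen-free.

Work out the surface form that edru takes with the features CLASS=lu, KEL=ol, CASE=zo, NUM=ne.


underlying: nu-edru-kov-vk-in
1. k -> g, s -> z, t -> d / V _ V: fires at position(s) 7: nuedrugovvkin
2. o -> e, u -> i / F C0 _: fires at position(s) 6: nuedrigovvkin
3. 0 -> i / C _ C: inserts after position(s) 4, 9, 10: nuedirigovivikin
surface: nuedirigovivikin


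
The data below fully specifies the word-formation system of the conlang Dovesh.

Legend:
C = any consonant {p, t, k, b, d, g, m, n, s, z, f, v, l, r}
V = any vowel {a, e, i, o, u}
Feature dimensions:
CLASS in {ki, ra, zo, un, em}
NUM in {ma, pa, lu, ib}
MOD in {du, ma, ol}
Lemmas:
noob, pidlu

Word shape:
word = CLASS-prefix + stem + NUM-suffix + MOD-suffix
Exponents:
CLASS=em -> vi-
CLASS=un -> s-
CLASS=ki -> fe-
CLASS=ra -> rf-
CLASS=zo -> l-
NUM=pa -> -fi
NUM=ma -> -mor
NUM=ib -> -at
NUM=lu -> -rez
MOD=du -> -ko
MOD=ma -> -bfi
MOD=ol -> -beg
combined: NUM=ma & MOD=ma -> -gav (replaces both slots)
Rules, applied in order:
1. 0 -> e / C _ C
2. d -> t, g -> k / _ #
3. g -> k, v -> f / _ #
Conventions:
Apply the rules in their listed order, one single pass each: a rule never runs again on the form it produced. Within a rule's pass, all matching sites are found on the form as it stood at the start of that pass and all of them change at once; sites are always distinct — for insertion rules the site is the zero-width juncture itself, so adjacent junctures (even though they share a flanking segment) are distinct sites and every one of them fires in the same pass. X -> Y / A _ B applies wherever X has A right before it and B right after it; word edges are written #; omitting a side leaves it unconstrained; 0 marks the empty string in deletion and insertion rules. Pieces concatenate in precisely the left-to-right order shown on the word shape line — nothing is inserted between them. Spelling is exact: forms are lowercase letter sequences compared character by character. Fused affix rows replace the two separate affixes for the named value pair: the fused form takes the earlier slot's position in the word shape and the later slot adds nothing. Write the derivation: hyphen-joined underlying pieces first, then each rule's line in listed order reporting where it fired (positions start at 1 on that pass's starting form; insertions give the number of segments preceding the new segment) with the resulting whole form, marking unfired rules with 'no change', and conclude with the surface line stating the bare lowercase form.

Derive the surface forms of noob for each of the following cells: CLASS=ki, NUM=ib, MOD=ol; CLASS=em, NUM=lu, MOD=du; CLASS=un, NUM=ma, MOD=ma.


cell CLASS=ki, NUM=ib, MOD=ol:
underlying: fe-noob-at-beg
1. 0 -> e / C _ C: inserts after position(s) 8: fenoobatebeg
2. d -> t, g -> k / _ #: fires at position(s) 12: fenoobatebek
3. g -> k, v -> f / _ #: no change
surface: fenoobatebek

cell CLASS=em, NUM=lu, MOD=du:
underlying: vi-noob-rez-ko
1. 0 -> e / C _ C: inserts after position(s) 6, 9: vinooberezeko
2. d -> t, g -> k / _ #: no change
3. g -> k, v -> f / _ #: no change
surface: vinooberezeko

cell CLASS=un, NUM=ma, MOD=ma:
underlying: s-noob-gav
1. 0 -> e / C _ C: inserts after position(s) 1, 5: senoobegav
2. d -> t, g -> k / _ #: no change
3. g -> k, v -> f / _ #: fires at position(s) 10: senoobegaf
surface: senoobegaf


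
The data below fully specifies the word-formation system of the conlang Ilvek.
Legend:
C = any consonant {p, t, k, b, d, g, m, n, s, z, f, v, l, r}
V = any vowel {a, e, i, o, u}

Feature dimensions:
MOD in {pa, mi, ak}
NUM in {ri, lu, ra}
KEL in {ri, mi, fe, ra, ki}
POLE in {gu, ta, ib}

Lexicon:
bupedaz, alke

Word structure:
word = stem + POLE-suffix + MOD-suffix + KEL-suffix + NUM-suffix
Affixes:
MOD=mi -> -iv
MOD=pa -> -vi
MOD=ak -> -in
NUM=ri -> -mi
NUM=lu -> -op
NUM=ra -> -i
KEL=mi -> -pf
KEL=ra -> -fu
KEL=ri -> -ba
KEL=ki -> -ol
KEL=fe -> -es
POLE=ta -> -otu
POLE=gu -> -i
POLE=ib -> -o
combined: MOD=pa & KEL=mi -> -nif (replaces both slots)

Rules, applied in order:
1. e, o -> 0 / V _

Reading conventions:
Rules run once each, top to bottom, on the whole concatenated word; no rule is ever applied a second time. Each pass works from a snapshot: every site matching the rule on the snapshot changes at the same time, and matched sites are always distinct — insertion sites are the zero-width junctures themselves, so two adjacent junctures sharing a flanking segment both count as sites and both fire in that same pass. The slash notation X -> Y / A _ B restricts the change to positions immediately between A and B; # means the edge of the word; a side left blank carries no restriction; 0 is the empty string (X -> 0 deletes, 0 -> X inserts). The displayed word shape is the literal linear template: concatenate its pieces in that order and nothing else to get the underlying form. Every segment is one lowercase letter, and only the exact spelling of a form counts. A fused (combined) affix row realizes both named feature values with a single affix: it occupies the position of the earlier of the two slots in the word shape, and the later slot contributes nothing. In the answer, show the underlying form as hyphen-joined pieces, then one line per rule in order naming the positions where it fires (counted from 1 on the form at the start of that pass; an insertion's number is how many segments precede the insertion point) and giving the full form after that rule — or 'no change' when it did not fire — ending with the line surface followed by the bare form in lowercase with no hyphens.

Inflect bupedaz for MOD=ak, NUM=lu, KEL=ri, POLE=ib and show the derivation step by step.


underlying: bupedaz-o-in-ba-op
1. e, o -> 0 / V _: fires at position(s) 13: bupedazoinbap
surface: bupedazoinbap


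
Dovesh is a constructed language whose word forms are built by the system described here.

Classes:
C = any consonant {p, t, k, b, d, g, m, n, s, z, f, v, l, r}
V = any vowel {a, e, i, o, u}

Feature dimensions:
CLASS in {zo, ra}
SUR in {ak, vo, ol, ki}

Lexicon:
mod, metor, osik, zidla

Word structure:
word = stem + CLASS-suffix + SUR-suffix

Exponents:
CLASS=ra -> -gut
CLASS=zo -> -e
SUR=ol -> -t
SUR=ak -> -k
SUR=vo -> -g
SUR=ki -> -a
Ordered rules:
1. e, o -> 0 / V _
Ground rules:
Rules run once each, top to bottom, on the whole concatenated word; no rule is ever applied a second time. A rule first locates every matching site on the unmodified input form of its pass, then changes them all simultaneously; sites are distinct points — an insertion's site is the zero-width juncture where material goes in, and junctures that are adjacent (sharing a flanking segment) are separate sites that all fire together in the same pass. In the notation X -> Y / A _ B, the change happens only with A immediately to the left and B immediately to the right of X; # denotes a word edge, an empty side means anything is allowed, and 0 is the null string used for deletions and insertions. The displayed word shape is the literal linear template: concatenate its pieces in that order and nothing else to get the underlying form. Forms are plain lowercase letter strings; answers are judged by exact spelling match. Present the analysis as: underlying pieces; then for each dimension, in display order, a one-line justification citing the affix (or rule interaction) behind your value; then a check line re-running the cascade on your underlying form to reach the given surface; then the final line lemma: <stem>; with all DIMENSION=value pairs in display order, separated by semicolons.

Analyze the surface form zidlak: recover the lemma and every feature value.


underlying: zidla-e-k
CLASS=zo - signalled by the affix -e
SUR=ak - signalled by the affix -k
check: zidlaek -> zidlak
lemma: zidla; CLASS=zo; SUR=ak


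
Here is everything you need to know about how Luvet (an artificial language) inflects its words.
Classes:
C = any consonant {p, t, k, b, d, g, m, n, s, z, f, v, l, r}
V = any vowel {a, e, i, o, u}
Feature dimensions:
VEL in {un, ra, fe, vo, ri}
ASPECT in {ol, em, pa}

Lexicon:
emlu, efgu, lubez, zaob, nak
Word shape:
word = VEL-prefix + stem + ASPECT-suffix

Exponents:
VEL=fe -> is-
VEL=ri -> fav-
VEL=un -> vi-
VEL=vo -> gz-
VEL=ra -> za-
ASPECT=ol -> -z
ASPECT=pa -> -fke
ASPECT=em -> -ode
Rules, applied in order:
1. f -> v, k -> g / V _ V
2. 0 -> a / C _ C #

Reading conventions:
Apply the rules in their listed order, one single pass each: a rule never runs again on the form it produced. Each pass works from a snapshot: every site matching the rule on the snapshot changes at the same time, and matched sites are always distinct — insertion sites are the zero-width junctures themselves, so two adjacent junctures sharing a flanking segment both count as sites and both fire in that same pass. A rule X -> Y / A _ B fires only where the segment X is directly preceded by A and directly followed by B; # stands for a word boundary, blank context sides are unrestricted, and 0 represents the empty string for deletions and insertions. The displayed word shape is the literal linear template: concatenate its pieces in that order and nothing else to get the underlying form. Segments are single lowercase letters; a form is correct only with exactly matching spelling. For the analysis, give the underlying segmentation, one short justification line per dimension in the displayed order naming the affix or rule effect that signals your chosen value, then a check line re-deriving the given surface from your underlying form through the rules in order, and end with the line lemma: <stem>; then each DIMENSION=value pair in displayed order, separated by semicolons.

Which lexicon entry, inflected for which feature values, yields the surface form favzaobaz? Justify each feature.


underlying: fav-zaob-z
VEL=ri - signalled by the affix fav-
ASPECT=ol - signalled by the affix -z
check: favzaobz -> favzaobz -> favzaobaz
lemma: zaob; VEL=ri; ASPECT=ol


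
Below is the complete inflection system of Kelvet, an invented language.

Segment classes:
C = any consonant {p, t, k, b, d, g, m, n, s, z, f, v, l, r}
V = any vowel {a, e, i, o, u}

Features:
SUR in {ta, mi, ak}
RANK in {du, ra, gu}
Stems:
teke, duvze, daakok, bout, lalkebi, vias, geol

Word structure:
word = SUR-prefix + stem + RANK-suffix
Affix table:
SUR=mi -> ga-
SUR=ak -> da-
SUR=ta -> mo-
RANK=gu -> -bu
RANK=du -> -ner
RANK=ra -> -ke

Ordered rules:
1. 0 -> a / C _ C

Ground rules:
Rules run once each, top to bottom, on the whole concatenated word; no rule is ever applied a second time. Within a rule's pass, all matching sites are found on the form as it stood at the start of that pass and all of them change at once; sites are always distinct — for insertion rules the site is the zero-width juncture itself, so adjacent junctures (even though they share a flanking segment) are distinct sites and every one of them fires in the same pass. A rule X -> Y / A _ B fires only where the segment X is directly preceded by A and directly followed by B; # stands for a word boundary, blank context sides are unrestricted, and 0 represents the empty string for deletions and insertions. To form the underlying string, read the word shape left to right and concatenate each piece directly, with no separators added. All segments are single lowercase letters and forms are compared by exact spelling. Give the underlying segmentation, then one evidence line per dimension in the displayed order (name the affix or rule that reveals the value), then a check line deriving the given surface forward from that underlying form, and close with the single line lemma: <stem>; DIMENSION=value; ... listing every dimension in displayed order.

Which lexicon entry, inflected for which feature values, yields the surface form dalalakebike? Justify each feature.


underlying: da-lalkebi-ke
SUR=ak - signalled by the affix da-
RANK=ra - signalled by the affix -ke
check: dalalkebike -> dalalakebike
lemma: lalkebi; SUR=ak; RANK=ra


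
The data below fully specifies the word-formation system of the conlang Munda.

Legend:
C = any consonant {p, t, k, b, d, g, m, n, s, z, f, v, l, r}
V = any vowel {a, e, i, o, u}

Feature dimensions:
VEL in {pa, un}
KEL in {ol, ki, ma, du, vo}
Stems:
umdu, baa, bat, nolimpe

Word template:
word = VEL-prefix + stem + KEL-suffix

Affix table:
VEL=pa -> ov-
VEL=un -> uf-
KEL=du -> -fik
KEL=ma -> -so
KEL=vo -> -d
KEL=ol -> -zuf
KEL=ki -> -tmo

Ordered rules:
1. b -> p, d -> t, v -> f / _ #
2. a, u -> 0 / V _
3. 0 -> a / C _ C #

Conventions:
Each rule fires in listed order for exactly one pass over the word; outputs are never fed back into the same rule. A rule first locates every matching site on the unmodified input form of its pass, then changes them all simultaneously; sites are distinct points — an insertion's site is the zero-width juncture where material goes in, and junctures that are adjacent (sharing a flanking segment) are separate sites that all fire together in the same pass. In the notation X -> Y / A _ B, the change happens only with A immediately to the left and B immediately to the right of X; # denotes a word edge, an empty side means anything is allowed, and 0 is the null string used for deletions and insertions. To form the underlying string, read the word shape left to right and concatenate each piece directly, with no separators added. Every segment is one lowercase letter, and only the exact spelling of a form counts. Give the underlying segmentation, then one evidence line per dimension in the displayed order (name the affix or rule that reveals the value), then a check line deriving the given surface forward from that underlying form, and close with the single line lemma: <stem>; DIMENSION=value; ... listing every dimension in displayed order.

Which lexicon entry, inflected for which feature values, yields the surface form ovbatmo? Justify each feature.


underlying: ov-baa-tmo
VEL=pa - signalled by the affix ov-
KEL=ki - signalled by the affix -tmo
check: ovbaatmo -> ovbaatmo -> ovbatmo -> ovbatmo
lemma: baa; VEL=pa; KEL=ki


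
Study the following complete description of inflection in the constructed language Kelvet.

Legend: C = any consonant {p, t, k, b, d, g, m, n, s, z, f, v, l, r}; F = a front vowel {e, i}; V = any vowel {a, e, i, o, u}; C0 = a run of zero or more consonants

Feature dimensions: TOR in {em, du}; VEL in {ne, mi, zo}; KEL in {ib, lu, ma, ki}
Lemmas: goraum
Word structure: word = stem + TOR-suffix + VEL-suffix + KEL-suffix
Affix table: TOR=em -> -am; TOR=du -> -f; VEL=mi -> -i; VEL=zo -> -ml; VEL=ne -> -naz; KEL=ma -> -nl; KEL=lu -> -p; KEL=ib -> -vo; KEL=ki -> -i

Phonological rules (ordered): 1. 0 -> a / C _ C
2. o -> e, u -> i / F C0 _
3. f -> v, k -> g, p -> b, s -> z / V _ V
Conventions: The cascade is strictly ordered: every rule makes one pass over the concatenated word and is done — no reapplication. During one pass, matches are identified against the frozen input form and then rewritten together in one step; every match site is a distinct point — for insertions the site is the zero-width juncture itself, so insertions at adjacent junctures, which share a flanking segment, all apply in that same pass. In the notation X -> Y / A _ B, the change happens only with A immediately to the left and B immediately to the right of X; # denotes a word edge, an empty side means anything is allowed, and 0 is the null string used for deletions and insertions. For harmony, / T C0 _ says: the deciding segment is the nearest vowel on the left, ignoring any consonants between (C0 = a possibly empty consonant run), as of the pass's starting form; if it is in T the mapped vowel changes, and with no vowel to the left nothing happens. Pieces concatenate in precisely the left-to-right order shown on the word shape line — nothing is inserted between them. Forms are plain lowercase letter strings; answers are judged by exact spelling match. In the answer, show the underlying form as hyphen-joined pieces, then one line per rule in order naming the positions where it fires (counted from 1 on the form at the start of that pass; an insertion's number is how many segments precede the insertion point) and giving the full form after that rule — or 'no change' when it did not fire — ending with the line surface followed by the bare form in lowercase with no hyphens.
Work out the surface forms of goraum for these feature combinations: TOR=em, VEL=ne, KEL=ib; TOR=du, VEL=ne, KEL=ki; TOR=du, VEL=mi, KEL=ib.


cell TOR=em, VEL=ne, KEL=ib:
underlying: goraum-am-naz-vo
1. 0 -> a / C _ C: inserts after position(s) 8, 11: goraumamanazavo
2. o -> e, u -> i / F C0 _: no change
3. f -> v, k -> g, p -> b, s -> z / V _ V: no change
surface: goraumamanazavo

cell TOR=du, VEL=ne, KEL=ki:
underlying: goraum-f-naz-i
1. 0 -> a / C _ C: inserts after position(s) 6, 7: goraumafanazi
2. o -> e, u -> i / F C0 _: no change
3. f -> v, k -> g, p -> b, s -> z / V _ V: fires at position(s) 8: goraumavanazi
surface: goraumavanazi

cell TOR=du, VEL=mi, KEL=ib:
underlying: goraum-f-i-vo
1. 0 -> a / C _ C: inserts after position(s) 6: goraumafivo
2. o -> e, u -> i / F C0 _: fires at position(s) 11: goraumafive
3. f -> v, k -> g, p -> b, s -> z / V _ V: fires at position(s) 8: goraumavive
surface: goraumavive


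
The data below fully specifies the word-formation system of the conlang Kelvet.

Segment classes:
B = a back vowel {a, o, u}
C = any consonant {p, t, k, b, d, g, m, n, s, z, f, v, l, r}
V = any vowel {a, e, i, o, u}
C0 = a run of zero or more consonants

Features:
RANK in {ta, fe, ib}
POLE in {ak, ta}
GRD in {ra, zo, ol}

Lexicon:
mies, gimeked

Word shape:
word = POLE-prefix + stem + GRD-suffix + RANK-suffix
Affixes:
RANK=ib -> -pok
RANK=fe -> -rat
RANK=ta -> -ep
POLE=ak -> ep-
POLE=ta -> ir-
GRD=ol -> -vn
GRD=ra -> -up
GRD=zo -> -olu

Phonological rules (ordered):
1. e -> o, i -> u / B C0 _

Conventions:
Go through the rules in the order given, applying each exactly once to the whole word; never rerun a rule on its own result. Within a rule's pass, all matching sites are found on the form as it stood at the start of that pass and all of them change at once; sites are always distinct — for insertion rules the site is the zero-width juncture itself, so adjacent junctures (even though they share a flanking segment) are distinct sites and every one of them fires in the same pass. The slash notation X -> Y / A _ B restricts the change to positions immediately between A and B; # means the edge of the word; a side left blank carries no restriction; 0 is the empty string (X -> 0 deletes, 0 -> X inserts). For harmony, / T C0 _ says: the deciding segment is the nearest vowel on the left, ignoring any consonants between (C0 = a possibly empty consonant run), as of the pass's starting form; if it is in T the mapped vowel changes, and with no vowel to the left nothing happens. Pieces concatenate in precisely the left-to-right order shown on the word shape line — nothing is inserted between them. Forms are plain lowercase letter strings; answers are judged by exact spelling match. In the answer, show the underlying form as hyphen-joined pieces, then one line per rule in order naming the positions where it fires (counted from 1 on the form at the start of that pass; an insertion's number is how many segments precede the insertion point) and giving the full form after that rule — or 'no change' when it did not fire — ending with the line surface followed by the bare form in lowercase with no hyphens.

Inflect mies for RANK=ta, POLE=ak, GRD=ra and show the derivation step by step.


underlying: ep-mies-up-ep
1. e -> o, i -> u / B C0 _: fires at position(s) 9: epmiesupop
surface: epmiesupop


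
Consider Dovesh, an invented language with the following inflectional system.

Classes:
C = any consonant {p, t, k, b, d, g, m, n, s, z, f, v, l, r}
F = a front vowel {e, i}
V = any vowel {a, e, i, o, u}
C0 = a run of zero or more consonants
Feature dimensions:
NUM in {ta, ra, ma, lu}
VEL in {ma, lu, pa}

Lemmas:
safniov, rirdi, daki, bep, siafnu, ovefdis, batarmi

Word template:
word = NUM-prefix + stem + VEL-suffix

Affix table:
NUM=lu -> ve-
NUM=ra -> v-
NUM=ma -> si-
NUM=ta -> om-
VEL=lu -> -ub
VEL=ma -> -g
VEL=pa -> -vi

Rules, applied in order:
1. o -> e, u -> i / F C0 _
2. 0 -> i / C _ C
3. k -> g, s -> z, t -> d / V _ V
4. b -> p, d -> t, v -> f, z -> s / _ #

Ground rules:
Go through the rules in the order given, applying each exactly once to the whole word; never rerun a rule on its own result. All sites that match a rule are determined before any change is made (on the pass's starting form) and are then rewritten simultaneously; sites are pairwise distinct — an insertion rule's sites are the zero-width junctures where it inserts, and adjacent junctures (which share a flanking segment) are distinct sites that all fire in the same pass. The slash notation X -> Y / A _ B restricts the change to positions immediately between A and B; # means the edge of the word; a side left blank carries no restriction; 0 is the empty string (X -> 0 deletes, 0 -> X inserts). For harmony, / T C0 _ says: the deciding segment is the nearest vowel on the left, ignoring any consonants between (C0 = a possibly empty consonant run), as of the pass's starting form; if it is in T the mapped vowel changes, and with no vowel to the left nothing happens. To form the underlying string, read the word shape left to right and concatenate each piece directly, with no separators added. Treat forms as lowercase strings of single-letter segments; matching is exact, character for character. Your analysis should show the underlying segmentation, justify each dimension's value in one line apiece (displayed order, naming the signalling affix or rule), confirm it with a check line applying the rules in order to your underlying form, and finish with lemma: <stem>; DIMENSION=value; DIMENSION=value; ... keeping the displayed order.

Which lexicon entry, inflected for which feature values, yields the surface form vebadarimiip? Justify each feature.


underlying: ve-batarmi-ub
NUM=lu - signalled by the affix ve-
VEL=lu - signalled by the affix -ub
check: vebatarmiub -> vebatarmiib -> vebatarimiib -> vebadarimiib -> vebadarimiip
lemma: batarmi; NUM=lu; VEL=lu


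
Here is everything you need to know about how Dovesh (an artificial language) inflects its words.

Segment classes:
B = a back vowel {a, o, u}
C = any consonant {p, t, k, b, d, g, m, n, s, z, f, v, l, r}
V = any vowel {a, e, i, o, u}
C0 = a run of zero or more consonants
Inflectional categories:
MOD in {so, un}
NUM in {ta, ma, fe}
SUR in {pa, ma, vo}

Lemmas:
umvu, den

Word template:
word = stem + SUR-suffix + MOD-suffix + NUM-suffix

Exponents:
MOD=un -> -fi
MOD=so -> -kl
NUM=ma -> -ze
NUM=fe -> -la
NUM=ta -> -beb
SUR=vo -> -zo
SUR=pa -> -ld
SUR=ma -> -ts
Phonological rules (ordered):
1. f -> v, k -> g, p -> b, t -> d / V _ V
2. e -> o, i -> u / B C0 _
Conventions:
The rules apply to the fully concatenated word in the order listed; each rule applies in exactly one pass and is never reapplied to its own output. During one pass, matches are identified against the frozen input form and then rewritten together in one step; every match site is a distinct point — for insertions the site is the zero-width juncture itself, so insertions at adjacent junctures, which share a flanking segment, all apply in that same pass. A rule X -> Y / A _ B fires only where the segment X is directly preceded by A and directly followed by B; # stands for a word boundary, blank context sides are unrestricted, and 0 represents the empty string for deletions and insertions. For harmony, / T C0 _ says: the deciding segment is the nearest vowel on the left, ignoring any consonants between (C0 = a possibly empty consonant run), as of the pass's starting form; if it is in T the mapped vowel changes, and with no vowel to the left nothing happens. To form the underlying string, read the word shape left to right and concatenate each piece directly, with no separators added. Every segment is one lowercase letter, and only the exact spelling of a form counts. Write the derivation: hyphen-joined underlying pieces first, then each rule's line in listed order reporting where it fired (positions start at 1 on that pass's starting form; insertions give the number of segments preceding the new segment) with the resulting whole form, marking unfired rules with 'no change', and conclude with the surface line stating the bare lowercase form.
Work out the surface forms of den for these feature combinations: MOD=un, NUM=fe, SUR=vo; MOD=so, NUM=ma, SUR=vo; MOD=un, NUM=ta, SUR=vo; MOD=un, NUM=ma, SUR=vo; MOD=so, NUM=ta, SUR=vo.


cell MOD=un, NUM=fe, SUR=vo:
underlying: den-zo-fi-la
1. f -> v, k -> g, p -> b, t -> d / V _ V: fires at position(s) 6: denzovila
2. e -> o, i -> u / B C0 _: fires at position(s) 7: denzovula
surface: denzovula

cell MOD=so, NUM=ma, SUR=vo:
underlying: den-zo-kl-ze
1. f -> v, k -> g, p -> b, t -> d / V _ V: no change
2. e -> o, i -> u / B C0 _: fires at position(s) 9: denzoklzo
surface: denzoklzo

cell MOD=un, NUM=ta, SUR=vo:
underlying: den-zo-fi-beb
1. f -> v, k -> g, p -> b, t -> d / V _ V: fires at position(s) 6: denzovibeb
2. e -> o, i -> u / B C0 _: fires at position(s) 7: denzovubeb
surface: denzovubeb

cell MOD=un, NUM=ma, SUR=vo:
underlying: den-zo-fi-ze
1. f -> v, k -> g, p -> b, t -> d / V _ V: fires at position(s) 6: denzovize
2. e -> o, i -> u / B C0 _: fires at position(s) 7: denzovuze
surface: denzovuze

cell MOD=so, NUM=ta, SUR=vo:
underlying: den-zo-kl-beb
1. f -> v, k -> g, p -> b, t -> d / V _ V: no change
2. e -> o, i -> u / B C0 _: fires at position(s) 9: denzoklbob
surface: denzoklbob


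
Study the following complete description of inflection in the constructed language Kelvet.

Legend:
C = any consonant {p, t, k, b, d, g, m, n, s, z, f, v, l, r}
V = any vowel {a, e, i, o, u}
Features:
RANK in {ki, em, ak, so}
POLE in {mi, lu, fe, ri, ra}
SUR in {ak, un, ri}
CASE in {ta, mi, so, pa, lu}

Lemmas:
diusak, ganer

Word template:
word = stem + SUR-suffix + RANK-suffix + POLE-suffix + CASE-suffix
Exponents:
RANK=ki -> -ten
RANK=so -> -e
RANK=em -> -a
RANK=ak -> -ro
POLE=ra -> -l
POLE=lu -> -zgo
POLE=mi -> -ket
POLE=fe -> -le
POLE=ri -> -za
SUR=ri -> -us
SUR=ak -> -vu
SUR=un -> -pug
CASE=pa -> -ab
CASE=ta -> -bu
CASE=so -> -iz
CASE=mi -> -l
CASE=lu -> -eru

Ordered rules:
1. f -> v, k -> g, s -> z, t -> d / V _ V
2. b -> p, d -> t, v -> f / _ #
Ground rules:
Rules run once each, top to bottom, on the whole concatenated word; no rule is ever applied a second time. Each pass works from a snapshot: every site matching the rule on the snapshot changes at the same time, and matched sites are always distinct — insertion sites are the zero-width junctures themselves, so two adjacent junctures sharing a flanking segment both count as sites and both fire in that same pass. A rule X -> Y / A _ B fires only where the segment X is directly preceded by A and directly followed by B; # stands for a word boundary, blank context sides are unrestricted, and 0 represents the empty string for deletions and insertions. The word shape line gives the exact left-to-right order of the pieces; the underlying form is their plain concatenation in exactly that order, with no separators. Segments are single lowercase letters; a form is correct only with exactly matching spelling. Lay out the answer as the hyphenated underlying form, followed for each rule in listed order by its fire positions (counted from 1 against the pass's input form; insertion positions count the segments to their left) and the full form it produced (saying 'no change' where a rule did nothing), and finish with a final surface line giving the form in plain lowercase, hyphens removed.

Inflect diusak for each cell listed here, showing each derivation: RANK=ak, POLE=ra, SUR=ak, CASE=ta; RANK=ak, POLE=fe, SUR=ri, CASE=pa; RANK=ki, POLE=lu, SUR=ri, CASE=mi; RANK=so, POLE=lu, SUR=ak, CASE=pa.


cell RANK=ak, POLE=ra, SUR=ak, CASE=ta:
underlying: diusak-vu-ro-l-bu
1. f -> v, k -> g, s -> z, t -> d / V _ V: fires at position(s) 4: diuzakvurolbu
2. b -> p, d -> t, v -> f / _ #: no change
surface: diuzakvurolbu

cell RANK=ak, POLE=fe, SUR=ri, CASE=pa:
underlying: diusak-us-ro-le-ab
1. f -> v, k -> g, s -> z, t -> d / V _ V: fires at position(s) 4, 6: diuzagusroleab
2. b -> p, d -> t, v -> f / _ #: fires at position(s) 14: diuzagusroleap
surface: diuzagusroleap

cell RANK=ki, POLE=lu, SUR=ri, CASE=mi:
underlying: diusak-us-ten-zgo-l
1. f -> v, k -> g, s -> z, t -> d / V _ V: fires at position(s) 4, 6: diuzagustenzgol
2. b -> p, d -> t, v -> f / _ #: no change
surface: diuzagustenzgol

cell RANK=so, POLE=lu, SUR=ak, CASE=pa:
underlying: diusak-vu-e-zgo-ab
1. f -> v, k -> g, s -> z, t -> d / V _ V: fires at position(s) 4: diuzakvuezgoab
2. b -> p, d -> t, v -> f / _ #: fires at position(s) 14: diuzakvuezgoap
surface: diuzakvuezgoap


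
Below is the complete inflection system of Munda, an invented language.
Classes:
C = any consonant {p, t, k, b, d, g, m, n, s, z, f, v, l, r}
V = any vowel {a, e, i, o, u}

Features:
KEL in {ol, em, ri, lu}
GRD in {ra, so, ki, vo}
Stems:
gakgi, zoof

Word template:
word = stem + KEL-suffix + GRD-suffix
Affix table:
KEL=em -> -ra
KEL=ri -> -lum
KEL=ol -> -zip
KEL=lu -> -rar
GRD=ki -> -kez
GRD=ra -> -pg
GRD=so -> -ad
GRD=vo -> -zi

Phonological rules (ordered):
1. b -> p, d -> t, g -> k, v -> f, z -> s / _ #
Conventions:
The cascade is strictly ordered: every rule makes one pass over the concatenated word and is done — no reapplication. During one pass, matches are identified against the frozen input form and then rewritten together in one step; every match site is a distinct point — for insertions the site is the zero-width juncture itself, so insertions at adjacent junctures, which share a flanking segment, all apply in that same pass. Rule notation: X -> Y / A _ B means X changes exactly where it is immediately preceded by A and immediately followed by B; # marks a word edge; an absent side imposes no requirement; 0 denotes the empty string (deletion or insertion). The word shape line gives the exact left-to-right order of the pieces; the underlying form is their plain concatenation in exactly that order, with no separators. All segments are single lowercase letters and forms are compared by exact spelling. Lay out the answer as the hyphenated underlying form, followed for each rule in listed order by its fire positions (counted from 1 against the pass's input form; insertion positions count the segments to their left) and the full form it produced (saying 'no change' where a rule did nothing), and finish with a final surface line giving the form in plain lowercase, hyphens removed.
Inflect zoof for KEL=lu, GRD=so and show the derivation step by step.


underlying: zoof-rar-ad
1. b -> p, d -> t, g -> k, v -> f, z -> s / _ #: fires at position(s) 9: zoofrarat
surface: zoofrarat


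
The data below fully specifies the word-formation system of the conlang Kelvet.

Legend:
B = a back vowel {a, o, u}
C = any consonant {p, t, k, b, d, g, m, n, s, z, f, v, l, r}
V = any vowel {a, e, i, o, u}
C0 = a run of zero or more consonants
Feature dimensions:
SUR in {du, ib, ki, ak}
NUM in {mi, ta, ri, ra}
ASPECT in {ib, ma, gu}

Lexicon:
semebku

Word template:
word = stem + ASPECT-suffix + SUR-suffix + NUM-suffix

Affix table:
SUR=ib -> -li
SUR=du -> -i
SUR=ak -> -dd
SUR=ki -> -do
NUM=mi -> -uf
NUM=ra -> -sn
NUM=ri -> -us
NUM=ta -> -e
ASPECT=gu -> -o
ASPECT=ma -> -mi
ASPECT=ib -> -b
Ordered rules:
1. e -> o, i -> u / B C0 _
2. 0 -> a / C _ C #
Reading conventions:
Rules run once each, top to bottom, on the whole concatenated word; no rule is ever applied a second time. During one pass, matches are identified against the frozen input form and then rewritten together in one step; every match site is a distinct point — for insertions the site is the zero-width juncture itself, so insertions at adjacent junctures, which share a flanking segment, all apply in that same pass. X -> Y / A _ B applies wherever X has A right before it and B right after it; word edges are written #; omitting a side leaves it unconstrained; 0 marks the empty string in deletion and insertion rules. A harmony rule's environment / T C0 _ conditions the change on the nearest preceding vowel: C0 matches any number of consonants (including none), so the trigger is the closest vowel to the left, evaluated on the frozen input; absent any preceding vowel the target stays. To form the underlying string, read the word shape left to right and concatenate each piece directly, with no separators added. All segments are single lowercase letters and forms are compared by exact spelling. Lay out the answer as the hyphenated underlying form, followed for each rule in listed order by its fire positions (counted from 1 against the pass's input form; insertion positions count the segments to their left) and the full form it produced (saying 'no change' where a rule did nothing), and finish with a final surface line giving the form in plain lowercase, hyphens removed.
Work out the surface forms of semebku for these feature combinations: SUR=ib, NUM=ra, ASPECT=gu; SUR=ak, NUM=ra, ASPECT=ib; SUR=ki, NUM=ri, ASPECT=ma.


cell SUR=ib, NUM=ra, ASPECT=gu:
underlying: semebku-o-li-sn
1. e -> o, i -> u / B C0 _: fires at position(s) 10: semebkuolusn
2. 0 -> a / C _ C #: inserts after position(s) 11: semebkuolusan
surface: semebkuolusan

cell SUR=ak, NUM=ra, ASPECT=ib:
underlying: semebku-b-dd-sn
1. e -> o, i -> u / B C0 _: no change
2. 0 -> a / C _ C #: inserts after position(s) 11: semebkubddsan
surface: semebkubddsan

cell SUR=ki, NUM=ri, ASPECT=ma:
underlying: semebku-mi-do-us
1. e -> o, i -> u / B C0 _: fires at position(s) 9: semebkumudous
2. 0 -> a / C _ C #: no change
surface: semebkumudous


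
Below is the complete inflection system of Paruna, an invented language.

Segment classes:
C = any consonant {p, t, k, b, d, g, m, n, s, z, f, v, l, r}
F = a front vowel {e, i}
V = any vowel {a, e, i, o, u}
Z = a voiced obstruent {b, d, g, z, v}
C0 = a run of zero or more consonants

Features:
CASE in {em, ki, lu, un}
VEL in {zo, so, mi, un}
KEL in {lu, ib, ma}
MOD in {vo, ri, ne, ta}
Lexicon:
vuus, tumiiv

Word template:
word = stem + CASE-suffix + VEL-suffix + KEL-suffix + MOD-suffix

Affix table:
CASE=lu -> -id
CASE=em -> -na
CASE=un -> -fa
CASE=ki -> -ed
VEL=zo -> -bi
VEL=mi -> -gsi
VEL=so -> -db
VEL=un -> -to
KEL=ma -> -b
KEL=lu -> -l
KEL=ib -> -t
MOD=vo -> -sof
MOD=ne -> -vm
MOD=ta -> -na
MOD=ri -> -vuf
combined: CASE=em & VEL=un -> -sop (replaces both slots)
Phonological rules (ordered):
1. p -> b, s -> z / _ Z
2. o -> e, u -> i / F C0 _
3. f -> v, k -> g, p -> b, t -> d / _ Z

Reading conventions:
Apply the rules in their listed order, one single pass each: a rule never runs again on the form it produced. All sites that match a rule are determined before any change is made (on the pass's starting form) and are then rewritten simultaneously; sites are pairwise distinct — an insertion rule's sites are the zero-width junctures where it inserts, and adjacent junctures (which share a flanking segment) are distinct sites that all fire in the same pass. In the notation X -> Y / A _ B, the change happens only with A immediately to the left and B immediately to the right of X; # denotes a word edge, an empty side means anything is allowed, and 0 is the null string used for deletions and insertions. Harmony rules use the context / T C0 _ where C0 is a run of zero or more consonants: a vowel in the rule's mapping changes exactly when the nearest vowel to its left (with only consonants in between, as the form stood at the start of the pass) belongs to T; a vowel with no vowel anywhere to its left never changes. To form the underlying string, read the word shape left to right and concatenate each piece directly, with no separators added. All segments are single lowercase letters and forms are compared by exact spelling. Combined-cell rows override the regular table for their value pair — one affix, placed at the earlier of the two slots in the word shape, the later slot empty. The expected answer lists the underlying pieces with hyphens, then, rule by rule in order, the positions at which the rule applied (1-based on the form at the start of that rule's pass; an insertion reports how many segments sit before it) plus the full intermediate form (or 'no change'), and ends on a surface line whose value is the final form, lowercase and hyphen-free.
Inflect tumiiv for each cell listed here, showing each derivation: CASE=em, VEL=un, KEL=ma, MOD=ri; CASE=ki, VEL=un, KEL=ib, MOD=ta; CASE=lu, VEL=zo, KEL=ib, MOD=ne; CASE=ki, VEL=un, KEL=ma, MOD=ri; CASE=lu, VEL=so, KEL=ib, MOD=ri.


cell CASE=em, VEL=un, KEL=ma, MOD=ri:
underlying: tumiiv-sop-b-vuf
1. p -> b, s -> z / _ Z: fires at position(s) 9: tumiivsobbvuf
2. o -> e, u -> i / F C0 _: fires at position(s) 8: tumiivsebbvuf
3. f -> v, k -> g, p -> b, t -> d / _ Z: no change
surface: tumiivsebbvuf

cell CASE=ki, VEL=un, KEL=ib, MOD=ta:
underlying: tumiiv-ed-to-t-na
1. p -> b, s -> z / _ Z: no change
2. o -> e, u -> i / F C0 _: fires at position(s) 10: tumiivedtetna
3. f -> v, k -> g, p -> b, t -> d / _ Z: no change
surface: tumiivedtetna

cell CASE=lu, VEL=zo, KEL=ib, MOD=ne:
underlying: tumiiv-id-bi-t-vm
1. p -> b, s -> z / _ Z: no change
2. o -> e, u -> i / F C0 _: no change
3. f -> v, k -> g, p -> b, t -> d / _ Z: fires at position(s) 11: tumiividbidvm
surface: tumiividbidvm

cell CASE=ki, VEL=un, KEL=ma, MOD=ri:
underlying: tumiiv-ed-to-b-vuf
1. p -> b, s -> z / _ Z: no change
2. o -> e, u -> i / F C0 _: fires at position(s) 10: tumiivedtebvuf
3. f -> v, k -> g, p -> b, t -> d / _ Z: no change
surface: tumiivedtebvuf

cell CASE=lu, VEL=so, KEL=ib, MOD=ri:
underlying: tumiiv-id-db-t-vuf
1. p -> b, s -> z / _ Z: no change
2. o -> e, u -> i / F C0 _: fires at position(s) 13: tumiividdbtvif
3. f -> v, k -> g, p -> b, t -> d / _ Z: fires at position(s) 11: tumiividdbdvif
surface: tumiividdbdvif


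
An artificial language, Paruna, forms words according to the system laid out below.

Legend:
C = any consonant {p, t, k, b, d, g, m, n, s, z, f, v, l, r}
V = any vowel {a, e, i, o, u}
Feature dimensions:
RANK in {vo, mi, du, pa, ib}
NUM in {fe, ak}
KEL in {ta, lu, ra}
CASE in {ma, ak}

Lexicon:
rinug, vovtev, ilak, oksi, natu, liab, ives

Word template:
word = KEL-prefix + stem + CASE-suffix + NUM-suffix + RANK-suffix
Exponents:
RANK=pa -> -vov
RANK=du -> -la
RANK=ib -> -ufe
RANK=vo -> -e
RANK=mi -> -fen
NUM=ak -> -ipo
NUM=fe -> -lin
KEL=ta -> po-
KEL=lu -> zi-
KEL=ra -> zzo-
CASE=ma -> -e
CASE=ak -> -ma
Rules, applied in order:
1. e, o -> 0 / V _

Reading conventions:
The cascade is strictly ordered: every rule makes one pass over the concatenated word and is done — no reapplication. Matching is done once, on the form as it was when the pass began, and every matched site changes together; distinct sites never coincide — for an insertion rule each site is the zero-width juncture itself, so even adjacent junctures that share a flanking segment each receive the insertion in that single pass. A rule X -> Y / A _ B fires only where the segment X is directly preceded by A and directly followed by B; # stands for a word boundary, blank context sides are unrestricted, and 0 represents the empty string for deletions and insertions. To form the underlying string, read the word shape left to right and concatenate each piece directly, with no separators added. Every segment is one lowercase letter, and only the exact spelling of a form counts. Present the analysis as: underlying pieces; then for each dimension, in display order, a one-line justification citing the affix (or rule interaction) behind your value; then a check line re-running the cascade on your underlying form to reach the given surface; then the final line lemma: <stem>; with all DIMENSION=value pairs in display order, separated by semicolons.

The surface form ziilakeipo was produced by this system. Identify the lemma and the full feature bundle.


underlying: zi-ilak-e-ipo-e
RANK=vo - signalled by the affix -e
NUM=ak - signalled by the affix -ipo
KEL=lu - signalled by the affix zi-
CASE=ma - signalled by the affix -e
check: ziilakeipoe -> ziilakeipo
lemma: ilak; RANK=vo; NUM=ak; KEL=lu; CASE=ma
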